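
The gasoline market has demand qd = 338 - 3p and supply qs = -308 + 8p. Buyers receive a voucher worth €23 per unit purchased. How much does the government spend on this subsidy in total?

Pre-subsidy: 338 - 3p = -308 + 8p gives p* = 646/11, q* = 1780/11.
With the rebate, buyers effectively pay pb = ps − 23, where ps is the price sellers receive.
Demand in terms of ps becomes qd = 338 − 3(ps − 23) = 407 - 3ps. Setting this equal to supply: 407 - 3ps = -308 + 8ps, so ps = 65.
Buyers pay pb = 65 − 23 = 42; q' = -308 + 8·65 = 212.
Government outlay = subsidy × quantity = 23 × 212 = 4876.

Government cost = €4876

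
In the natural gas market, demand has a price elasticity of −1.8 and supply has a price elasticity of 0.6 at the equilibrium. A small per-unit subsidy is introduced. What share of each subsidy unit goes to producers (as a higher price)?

Producer share = 0.75

For a small subsidy around the equilibrium, the benefit split depends on the relative slopes, which at a point are proportional to the elasticities.
Buyer share = εs/(εs + |εd|) = 0.6/(0.6 + 1.8) = 0.25; seller share = |εd|/(εs + |εd|) = 0.75.
So producers capture 0.75 of the subsidy.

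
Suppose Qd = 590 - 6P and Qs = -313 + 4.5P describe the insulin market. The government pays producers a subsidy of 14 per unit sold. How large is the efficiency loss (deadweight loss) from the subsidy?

Deadweight loss = 252

Pre-subsidy: 590 - 6P = -313 + 4.5P gives P* = 86, Q* = 74.
With the subsidy, sellers receive Ps = Pb + 14 for each unit, where Pb is the price buyers pay.
Supply in terms of Pb becomes Qs = -313 + 4.5(Pb + 14) = -250 + 4.5Pb. Setting this equal to demand: 590 - 6Pb = -250 + 4.5Pb, so Pb = 80.
Sellers receive Ps = 80 + 14 = 94; Q' = 590 − 6·80 = 110.
The subsidy expands output by 110 − 74 = 36 past the efficient level; on those units the gap between marginal cost and willingness to pay runs from 0 up to 14.
DWL = ½ × 14 × 36 = 252.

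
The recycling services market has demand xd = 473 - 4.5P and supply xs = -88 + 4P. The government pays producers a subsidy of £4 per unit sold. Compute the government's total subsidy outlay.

Pre-subsidy: 473 - 4.5P = -88 + 4P gives P* = 66, x* = 176.
With the subsidy, sellers receive Ps = Pb + 4 for each unit, where Pb is the price buyers pay.
Supply in terms of Pb becomes xs = -88 + 4(Pb + 4) = -72 + 4Pb. Setting this equal to demand: 473 - 4.5Pb = -72 + 4Pb, so Pb = 1090/17.
Sellers receive Ps = 1090/17 + 4 = 1158/17; x' = 473 − 4.5·(1090/17) = 3136/17.
Government outlay = subsidy × quantity = 4 × 3136/17 = 12544/17.

Government cost = 12544/17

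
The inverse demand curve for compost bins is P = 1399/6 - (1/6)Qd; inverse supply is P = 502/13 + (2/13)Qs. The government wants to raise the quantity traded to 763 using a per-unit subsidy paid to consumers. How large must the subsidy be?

Required subsidy s = 50 per unit

At Q = 763, from the demand curve buyers pay Pb = 1399/6 − (1/6)·763 = 106; from the supply curve sellers need Ps = 502/13 + (2/13)·763 = 156.
The subsidy must fill the gap: s = Ps − Pb = 156 − 106 = 50.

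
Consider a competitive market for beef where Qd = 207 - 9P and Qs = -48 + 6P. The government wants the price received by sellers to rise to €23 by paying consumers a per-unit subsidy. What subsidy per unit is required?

At a seller price of 23, quantity supplied is -48 + 6·23 = 90.
Buyers absorb 90 only when they pay Pb with 207 − 9·Pb = 90, i.e. Pb = 13.
s = Ps − Pb = 23 − 13 = 10.

Required subsidy s = €10 per unit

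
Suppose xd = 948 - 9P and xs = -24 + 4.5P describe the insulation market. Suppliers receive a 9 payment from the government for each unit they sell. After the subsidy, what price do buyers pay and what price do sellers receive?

Pre-subsidy: 948 - 9P = -24 + 4.5P gives P* = 72, x* = 300.
With the subsidy, sellers receive Ps = Pb + 9 for each unit, where Pb is the price buyers pay.
Supply in terms of Pb becomes xs = -24 + 4.5(Pb + 9) = 16.5 + 4.5Pb. Setting this equal to demand: 948 - 9Pb = 16.5 + 4.5Pb, so Pb = 69.
Sellers receive Ps = 69 + 9 = 78; x' = 948 − 9·69 = 327.

Buyers pay 69; sellers receive 78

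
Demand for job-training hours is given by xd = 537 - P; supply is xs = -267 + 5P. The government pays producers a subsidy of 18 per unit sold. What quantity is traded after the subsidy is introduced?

x' = 418

Pre-subsidy: 537 - P = -267 + 5P gives P* = 134, x* = 403.
With the subsidy, sellers receive Ps = Pb + 18 for each unit, where Pb is the price buyers pay.
Supply in terms of Pb becomes xs = -267 + 5(Pb + 18) = -177 + 5Pb. Setting this equal to demand: 537 - Pb = -177 + 5Pb, so Pb = 119.
Sellers receive Ps = 119 + 18 = 137; x' = 537 − 1·119 = 418.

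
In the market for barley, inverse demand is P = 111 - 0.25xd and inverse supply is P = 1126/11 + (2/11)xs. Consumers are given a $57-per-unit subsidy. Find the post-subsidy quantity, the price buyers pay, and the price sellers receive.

x' = 152; buyers pay $73; sellers receive $130

Pre-subsidy: 111 - 0.25x = 1126/11 + (2/11)x gives x* = 20 and P* = 106.
With the rebate, buyers effectively pay Pb = Ps − 57, where Ps is the price sellers receive.
On the curves, Pb = 111 - 0.25x and Ps = 1126/11 + (2/11)x; the wedge Ps − Pb = 57 gives 1126/11 + (2/11)x − (111 - 0.25x) = 57, so x' = 152.
Then Pb = 111 − 0.25·152 = 73 and Ps = 1126/11 + (2/11)·152 = 130.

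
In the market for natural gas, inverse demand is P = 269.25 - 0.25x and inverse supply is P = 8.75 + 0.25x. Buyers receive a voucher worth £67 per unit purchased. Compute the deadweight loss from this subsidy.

Deadweight loss = £4489

Pre-subsidy: 269.25 - 0.25x = 8.75 + 0.25x gives x* = 521 and P* = 139.
With the rebate, buyers effectively pay Pb = Ps − 67, where Ps is the price sellers receive.
On the curves, Pb = 269.25 - 0.25x and Ps = 8.75 + 0.25x; the wedge Ps − Pb = 67 gives 8.75 + 0.25x − (269.25 - 0.25x) = 67, so x' = 655.
Then Pb = 269.25 − 0.25·655 = 105.5 and Ps = 8.75 + 0.25·655 = 172.5.
The subsidy expands output by 655 − 521 = 134 past the efficient level; on those units the gap between marginal cost and willingness to pay runs from 0 up to 67.
DWL = ½ × 67 × 134 = 4489.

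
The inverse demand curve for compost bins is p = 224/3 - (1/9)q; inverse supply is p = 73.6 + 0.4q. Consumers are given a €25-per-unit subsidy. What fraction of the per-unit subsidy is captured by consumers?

Pre-subsidy: 224/3 - (1/9)q = 73.6 + 0.4q gives q* = 48/23 and p* = 1712/23.
With the rebate, buyers effectively pay pb = ps − 25, where ps is the price sellers receive.
On the curves, pb = 224/3 - (1/9)q and ps = 73.6 + 0.4q; the wedge ps − pb = 25 gives 73.6 + 0.4q − (224/3 - (1/9)q) = 25, so q' = 51.
Then pb = 224/3 − (1/9)·51 = 69 and ps = 73.6 + 0.4·51 = 94.
Buyers' price falls by p* − pb = 1712/23 − 69 = 125/23; sellers' price rises by ps − p* = 94 − 1712/23 = 450/23.
So consumers capture (125/23)/25 = 5/23 of each unit of subsidy.

Consumer share = 5/23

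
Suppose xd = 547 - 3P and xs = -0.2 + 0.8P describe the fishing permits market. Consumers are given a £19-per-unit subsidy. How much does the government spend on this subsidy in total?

Government cost = £2413

Pre-subsidy: 547 - 3P = -0.2 + 0.8P gives P* = 144, x* = 115.
With the rebate, buyers effectively pay Pb = Ps − 19, where Ps is the price sellers receive.
Demand in terms of Ps becomes xd = 547 − 3(Ps − 19) = 604 - 3Ps. Setting this equal to supply: 604 - 3Ps = -0.2 + 0.8Ps, so Ps = 159.
Buyers pay Pb = 159 − 19 = 140; x' = -0.2 + 0.8·159 = 127.
Government outlay = subsidy × quantity = 19 × 127 = 2413.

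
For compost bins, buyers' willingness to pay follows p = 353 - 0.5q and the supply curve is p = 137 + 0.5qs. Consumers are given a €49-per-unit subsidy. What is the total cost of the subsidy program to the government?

Government cost = €12985

Pre-subsidy: 353 - 0.5q = 137 + 0.5q gives q* = 216 and p* = 245.
With the rebate, buyers effectively pay pb = ps − 49, where ps is the price sellers receive.
On the curves, pb = 353 - 0.5q and ps = 137 + 0.5q; the wedge ps − pb = 49 gives 137 + 0.5q − (353 - 0.5q) = 49, so q' = 265.
Then pb = 353 − 0.5·265 = 220.5 and ps = 137 + 0.5·265 = 269.5.
Government outlay = subsidy × quantity = 49 × 265 = 12985.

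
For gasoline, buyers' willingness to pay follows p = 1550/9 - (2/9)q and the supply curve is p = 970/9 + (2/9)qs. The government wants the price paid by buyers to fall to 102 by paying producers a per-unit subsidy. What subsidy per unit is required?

At a buyer price of 102, quantity demanded is 775 − 4.5·102 = 316.
Sellers supply 316 only when they receive ps = 970/9 + (2/9)·316 = 178.
s = ps − pb = 178 − 102 = 76.

Required subsidy s = 76 per unit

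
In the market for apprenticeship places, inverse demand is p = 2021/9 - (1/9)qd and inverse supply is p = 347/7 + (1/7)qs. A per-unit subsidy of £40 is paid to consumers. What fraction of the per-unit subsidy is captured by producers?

Producer share = 0.5625

Pre-subsidy: 2021/9 - (1/9)q = 347/7 + (1/7)q gives q* = 689 and p* = 148.
With the rebate, buyers effectively pay pb = ps − 40, where ps is the price sellers receive.
On the curves, pb = 2021/9 - (1/9)q and ps = 347/7 + (1/7)q; the wedge ps − pb = 40 gives 347/7 + (1/7)q − (2021/9 - (1/9)q) = 40, so q' = 846.5.
Then pb = 2021/9 − (1/9)·846.5 = 130.5 and ps = 347/7 + (1/7)·846.5 = 170.5.
Buyers' price falls by p* − pb = 148 − 130.5 = 17.5; sellers' price rises by ps − p* = 170.5 − 148 = 22.5.
So producers capture 22.5/40 = 0.5625 of each unit of subsidy.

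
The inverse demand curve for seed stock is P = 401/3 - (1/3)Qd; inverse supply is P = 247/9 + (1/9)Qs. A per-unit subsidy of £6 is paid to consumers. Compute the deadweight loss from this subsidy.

Pre-subsidy: 401/3 - (1/3)Q = 247/9 + (1/9)Q gives Q* = 239 and P* = 54.
With the rebate, buyers effectively pay Pb = Ps − 6, where Ps is the price sellers receive.
On the curves, Pb = 401/3 - (1/3)Q and Ps = 247/9 + (1/9)Q; the wedge Ps − Pb = 6 gives 247/9 + (1/9)Q − (401/3 - (1/3)Q) = 6, so Q' = 252.5.
Then Pb = 401/3 − (1/3)·252.5 = 49.5 and Ps = 247/9 + (1/9)·252.5 = 55.5.
The subsidy expands output by 252.5 − 239 = 13.5 past the efficient level; on those units the gap between marginal cost and willingness to pay runs from 0 up to 6.
DWL = ½ × 6 × 13.5 = 40.5.

Deadweight loss = £40.5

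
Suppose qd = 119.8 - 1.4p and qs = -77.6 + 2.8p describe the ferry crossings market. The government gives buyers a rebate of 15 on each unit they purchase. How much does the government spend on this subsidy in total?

Government cost = 1020

Pre-subsidy: 119.8 - 1.4p = -77.6 + 2.8p gives p* = 47, q* = 54.
With the rebate, buyers effectively pay pb = ps − 15, where ps is the price sellers receive.
Demand in terms of ps becomes qd = 119.8 − 1.4(ps − 15) = 140.8 - 1.4ps. Setting this equal to supply: 140.8 - 1.4ps = -77.6 + 2.8ps, so ps = 52.
Buyers pay pb = 52 − 15 = 37; q' = -77.6 + 2.8·52 = 68.
Government outlay = subsidy × quantity = 15 × 68 = 1020.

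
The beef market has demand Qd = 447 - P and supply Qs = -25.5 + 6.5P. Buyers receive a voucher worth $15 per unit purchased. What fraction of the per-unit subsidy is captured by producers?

Pre-subsidy: 447 - P = -25.5 + 6.5P gives P* = 63, Q* = 384.
With the rebate, buyers effectively pay Pb = Ps − 15, where Ps is the price sellers receive.
Demand in terms of Ps becomes Qd = 447 − 1(Ps − 15) = 462 - Ps. Setting this equal to supply: 462 - Ps = -25.5 + 6.5Ps, so Ps = 65.
Buyers pay Pb = 65 − 15 = 50; Q' = -25.5 + 6.5·65 = 397.
Buyers' price falls by P* − Pb = 63 − 50 = 13; sellers' price rises by Ps − P* = 65 − 63 = 2.
So producers capture 2/15 = 2/15 of each unit of subsidy.

Producer share = 2/15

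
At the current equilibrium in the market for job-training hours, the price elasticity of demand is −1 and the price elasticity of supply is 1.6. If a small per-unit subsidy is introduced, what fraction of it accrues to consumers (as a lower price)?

Consumer share = 8/13

For a small subsidy around the equilibrium, the benefit split depends on the relative slopes, which at a point are proportional to the elasticities.
Buyer share = εs/(εs + |εd|) = 1.6/(1.6 + 1) = 8/13; seller share = |εd|/(εs + |εd|) = 5/13.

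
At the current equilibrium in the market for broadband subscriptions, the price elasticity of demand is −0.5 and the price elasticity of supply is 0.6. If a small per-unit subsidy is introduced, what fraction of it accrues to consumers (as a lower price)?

Consumer share = 6/11

For a small subsidy around the equilibrium, the benefit split depends on the relative slopes, which at a point are proportional to the elasticities.
Buyer share = εs/(εs + |εd|) = 0.6/(0.6 + 0.5) = 6/11; seller share = |εd|/(εs + |εd|) = 5/11.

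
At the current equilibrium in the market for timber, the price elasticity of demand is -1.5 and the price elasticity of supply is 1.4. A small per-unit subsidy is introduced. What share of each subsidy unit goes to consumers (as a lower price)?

Consumer share = 14/29

For a small subsidy around the equilibrium, the benefit split depends on the relative slopes, which at a point are proportional to the elasticities.
Buyer share = εs/(εs + |εd|) = 1.4/(1.4 + 1.5) = 14/29; seller share = |εd|/(εs + |εd|) = 15/29.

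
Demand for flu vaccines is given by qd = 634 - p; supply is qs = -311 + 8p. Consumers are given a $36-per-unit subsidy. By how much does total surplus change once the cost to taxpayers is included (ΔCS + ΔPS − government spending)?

Net change in total surplus = -$576

Pre-subsidy: 634 - p = -311 + 8p gives p* = 105, q* = 529.
With the rebate, buyers effectively pay pb = ps − 36, where ps is the price sellers receive.
Demand in terms of ps becomes qd = 634 − 1(ps − 36) = 670 - ps. Setting this equal to supply: 670 - ps = -311 + 8ps, so ps = 109.
Buyers pay pb = 109 − 36 = 73; q' = -311 + 8·109 = 561.
ΔCS = ½(529 + 561)(105 − 73) = 17440; ΔPS = ½(529 + 561)(109 − 105) = 2180.
Government spending = 36 × 561 = 20196.
Net change = 17440 + 2180 − 20196 = -576. The loss equals the DWL triangle ½·36·32.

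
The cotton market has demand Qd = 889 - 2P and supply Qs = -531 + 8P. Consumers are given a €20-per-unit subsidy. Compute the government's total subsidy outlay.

Government cost = €12740

Pre-subsidy: 889 - 2P = -531 + 8P gives P* = 142, Q* = 605.
With the rebate, buyers effectively pay Pb = Ps − 20, where Ps is the price sellers receive.
Demand in terms of Ps becomes Qd = 889 − 2(Ps − 20) = 929 - 2Ps. Setting this equal to supply: 929 - 2Ps = -531 + 8Ps, so Ps = 146.
Buyers pay Pb = 146 − 20 = 126; Q' = -531 + 8·146 = 637.
Government outlay = subsidy × quantity = 20 × 637 = 12740.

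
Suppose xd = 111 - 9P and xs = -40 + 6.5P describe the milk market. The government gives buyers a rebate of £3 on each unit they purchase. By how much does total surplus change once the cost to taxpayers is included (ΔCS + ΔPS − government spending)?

Net change in total surplus = -1053/62

Pre-subsidy: 111 - 9P = -40 + 6.5P gives P* = 302/31, x* = 723/31.
With the rebate, buyers effectively pay Pb = Ps − 3, where Ps is the price sellers receive.
Demand in terms of Ps becomes xd = 111 − 9(Ps − 3) = 138 - 9Ps. Setting this equal to supply: 138 - 9Ps = -40 + 6.5Ps, so Ps = 356/31.
Buyers pay Pb = 356/31 − 3 = 263/31; x' = -40 + 6.5·(356/31) = 1074/31.
ΔCS = ½(723/31 + 1074/31)(302/31 − 263/31) = 70083/1922; ΔPS = ½(723/31 + 1074/31)(356/31 − 302/31) = 48519/961.
Government spending = 3 × 1074/31 = 3222/31.
Net change = 70083/1922 + 48519/961 − 3222/31 = -1053/62. The loss equals the DWL triangle ½·3·351/31.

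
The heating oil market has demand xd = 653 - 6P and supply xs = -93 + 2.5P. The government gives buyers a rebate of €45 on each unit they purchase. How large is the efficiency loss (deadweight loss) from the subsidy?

Deadweight loss = 30375/17

Pre-subsidy: 653 - 6P = -93 + 2.5P gives P* = 1492/17, x* = 2149/17.
With the rebate, buyers effectively pay Pb = Ps − 45, where Ps is the price sellers receive.
Demand in terms of Ps becomes xd = 653 − 6(Ps − 45) = 923 - 6Ps. Setting this equal to supply: 923 - 6Ps = -93 + 2.5Ps, so Ps = 2032/17.
Buyers pay Pb = 2032/17 − 45 = 1267/17; x' = -93 + 2.5·(2032/17) = 3499/17.
The subsidy expands output by 3499/17 − 2149/17 = 1350/17 past the efficient level; on those units the gap between marginal cost and willingness to pay runs from 0 up to 45.
DWL = ½ × 45 × 1350/17 = 30375/17.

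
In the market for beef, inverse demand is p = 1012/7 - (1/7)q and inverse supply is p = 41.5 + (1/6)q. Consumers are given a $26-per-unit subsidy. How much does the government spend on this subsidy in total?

Pre-subsidy: 1012/7 - (1/7)q = 41.5 + (1/6)q gives q* = 333 and p* = 97.
With the rebate, buyers effectively pay pb = ps − 26, where ps is the price sellers receive.
On the curves, pb = 1012/7 - (1/7)q and ps = 41.5 + (1/6)q; the wedge ps − pb = 26 gives 41.5 + (1/6)q − (1012/7 - (1/7)q) = 26, so q' = 417.
Then pb = 1012/7 − (1/7)·417 = 85 and ps = 41.5 + (1/6)·417 = 111.
Government outlay = subsidy × quantity = 26 × 417 = 10842.

Government cost = $10842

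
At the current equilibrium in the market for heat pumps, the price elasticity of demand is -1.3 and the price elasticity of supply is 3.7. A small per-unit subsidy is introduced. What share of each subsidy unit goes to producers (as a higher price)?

Producer share = 0.26

For a small subsidy around the equilibrium, the benefit split depends on the relative slopes, which at a point are proportional to the elasticities.
Buyer share = εs/(εs + |εd|) = 3.7/(3.7 + 1.3) = 0.74; seller share = |εd|/(εs + |εd|) = 0.26.
So producers capture 0.26 of the subsidy.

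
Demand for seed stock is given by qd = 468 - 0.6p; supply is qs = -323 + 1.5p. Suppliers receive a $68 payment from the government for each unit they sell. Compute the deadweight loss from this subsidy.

Pre-subsidy: 468 - 0.6p = -323 + 1.5p gives p* = 1130/3, q* = 242.
With the subsidy, sellers receive ps = pb + 68 for each unit, where pb is the price buyers pay.
Supply in terms of pb becomes qs = -323 + 1.5(pb + 68) = -221 + 1.5pb. Setting this equal to demand: 468 - 0.6pb = -221 + 1.5pb, so pb = 6890/21.
Sellers receive ps = 6890/21 + 68 = 8318/21; q' = 468 − 0.6·(6890/21) = 1898/7.
The subsidy expands output by 1898/7 − 242 = 204/7 past the efficient level; on those units the gap between marginal cost and willingness to pay runs from 0 up to 68.
DWL = ½ × 68 × 204/7 = 6936/7.

Deadweight loss = 6936/7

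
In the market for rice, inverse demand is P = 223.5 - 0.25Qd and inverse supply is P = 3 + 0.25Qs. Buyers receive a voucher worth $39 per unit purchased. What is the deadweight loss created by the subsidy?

Pre-subsidy: 223.5 - 0.25Q = 3 + 0.25Q gives Q* = 441 and P* = 113.25.
With the rebate, buyers effectively pay Pb = Ps − 39, where Ps is the price sellers receive.
On the curves, Pb = 223.5 - 0.25Q and Ps = 3 + 0.25Q; the wedge Ps − Pb = 39 gives 3 + 0.25Q − (223.5 - 0.25Q) = 39, so Q' = 519.
Then Pb = 223.5 − 0.25·519 = 93.75 and Ps = 3 + 0.25·519 = 132.75.
The subsidy expands output by 519 − 441 = 78 past the efficient level; on those units the gap between marginal cost and willingness to pay runs from 0 up to 39.
DWL = ½ × 39 × 78 = 1521.

Deadweight loss = $1521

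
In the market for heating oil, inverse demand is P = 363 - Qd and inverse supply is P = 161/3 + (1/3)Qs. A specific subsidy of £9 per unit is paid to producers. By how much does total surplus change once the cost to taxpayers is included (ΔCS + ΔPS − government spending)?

Net change in total surplus = -£30.375

Pre-subsidy: 363 - Q = 161/3 + (1/3)Q gives Q* = 232 and P* = 131.
With the subsidy, sellers receive Ps = Pb + 9 for each unit, where Pb is the price buyers pay.
On the curves, Pb = 363 - Q and Ps = 161/3 + (1/3)Q; the wedge Ps − Pb = 9 gives 161/3 + (1/3)Q − (363 - Q) = 9, so Q' = 238.75.
Then Pb = 363 − 1·238.75 = 124.25 and Ps = 161/3 + (1/3)·238.75 = 133.25.
ΔCS = ½(232 + 238.75)(131 − 124.25) = 1588.78125; ΔPS = ½(232 + 238.75)(133.25 − 131) = 529.59375.
Government spending = 9 × 238.75 = 2148.75.
Net change = 1588.78125 + 529.59375 − 2148.75 = -30.375. The loss equals the DWL triangle ½·9·6.75.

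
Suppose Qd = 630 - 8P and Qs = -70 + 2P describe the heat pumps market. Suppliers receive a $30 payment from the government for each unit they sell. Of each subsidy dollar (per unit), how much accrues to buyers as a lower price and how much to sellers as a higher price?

Buyers gain $6 per unit; sellers gain $24 per unit

Pre-subsidy: 630 - 8P = -70 + 2P gives P* = 70, Q* = 70.
With the subsidy, sellers receive Ps = Pb + 30 for each unit, where Pb is the price buyers pay.
Supply in terms of Pb becomes Qs = -70 + 2(Pb + 30) = -10 + 2Pb. Setting this equal to demand: 630 - 8Pb = -10 + 2Pb, so Pb = 64.
Sellers receive Ps = 64 + 30 = 94; Q' = 630 − 8·64 = 118.
Buyers' price falls by P* − Pb = 70 − 64 = 6; sellers' price rises by Ps − P* = 94 − 70 = 24.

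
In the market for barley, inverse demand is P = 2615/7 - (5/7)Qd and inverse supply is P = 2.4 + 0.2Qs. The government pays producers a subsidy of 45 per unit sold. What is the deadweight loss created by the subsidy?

Pre-subsidy: 2615/7 - (5/7)Q = 2.4 + 0.2Q gives Q* = 405.96875 and P* = 83.59375.
With the subsidy, sellers receive Ps = Pb + 45 for each unit, where Pb is the price buyers pay.
On the curves, Pb = 2615/7 - (5/7)Q and Ps = 2.4 + 0.2Q; the wedge Ps − Pb = 45 gives 2.4 + 0.2Q − (2615/7 - (5/7)Q) = 45, so Q' = 455.1875.
Then Pb = 2615/7 − (5/7)·455.1875 = 48.4375 and Ps = 2.4 + 0.2·455.1875 = 93.4375.
The subsidy expands output by 455.1875 − 405.96875 = 49.21875 past the efficient level; on those units the gap between marginal cost and willingness to pay runs from 0 up to 45.
DWL = ½ × 45 × 49.21875 = 1107.421875.

Deadweight loss = 1107.421875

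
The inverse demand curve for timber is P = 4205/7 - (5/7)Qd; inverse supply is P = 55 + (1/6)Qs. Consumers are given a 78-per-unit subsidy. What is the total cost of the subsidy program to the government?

Pre-subsidy: 4205/7 - (5/7)Q = 55 + (1/6)Q gives Q* = 22920/37 and P* = 5855/37.
With the rebate, buyers effectively pay Pb = Ps − 78, where Ps is the price sellers receive.
On the curves, Pb = 4205/7 - (5/7)Q and Ps = 55 + (1/6)Q; the wedge Ps − Pb = 78 gives 55 + (1/6)Q − (4205/7 - (5/7)Q) = 78, so Q' = 708.
Then Pb = 4205/7 − (5/7)·708 = 95 and Ps = 55 + (1/6)·708 = 173.
Government outlay = subsidy × quantity = 78 × 708 = 55224.

Government cost = 55224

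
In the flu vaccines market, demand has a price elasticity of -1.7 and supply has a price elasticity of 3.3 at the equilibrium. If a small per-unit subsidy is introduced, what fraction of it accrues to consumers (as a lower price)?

For a small subsidy around the equilibrium, the benefit split depends on the relative slopes, which at a point are proportional to the elasticities.
Buyer share = εs/(εs + |εd|) = 3.3/(3.3 + 1.7) = 0.66; seller share = |εd|/(εs + |εd|) = 0.34.

Consumer share = 0.66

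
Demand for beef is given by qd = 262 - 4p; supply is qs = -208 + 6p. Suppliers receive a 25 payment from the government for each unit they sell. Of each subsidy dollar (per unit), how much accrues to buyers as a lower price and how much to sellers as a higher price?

Pre-subsidy: 262 - 4p = -208 + 6p gives p* = 47, q* = 74.
With the subsidy, sellers receive ps = pb + 25 for each unit, where pb is the price buyers pay.
Supply in terms of pb becomes qs = -208 + 6(pb + 25) = -58 + 6pb. Setting this equal to demand: 262 - 4pb = -58 + 6pb, so pb = 32.
Sellers receive ps = 32 + 25 = 57; q' = 262 − 4·32 = 134.
Buyers' price falls by p* − pb = 47 − 32 = 15; sellers' price rises by ps − p* = 57 − 47 = 10.

Buyers gain 15 per unit; sellers gain 10 per unit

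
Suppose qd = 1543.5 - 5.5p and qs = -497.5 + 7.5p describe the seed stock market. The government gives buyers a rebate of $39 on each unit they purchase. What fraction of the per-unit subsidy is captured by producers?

Producer share = 11/26

Pre-subsidy: 1543.5 - 5.5p = -497.5 + 7.5p gives p* = 157, q* = 680.
With the rebate, buyers effectively pay pb = ps − 39, where ps is the price sellers receive.
Demand in terms of ps becomes qd = 1543.5 − 5.5(ps − 39) = 1758 - 5.5ps. Setting this equal to supply: 1758 - 5.5ps = -497.5 + 7.5ps, so ps = 173.5.
Buyers pay pb = 173.5 − 39 = 134.5; q' = -497.5 + 7.5·173.5 = 803.75.
Buyers' price falls by p* − pb = 157 − 134.5 = 22.5; sellers' price rises by ps − p* = 173.5 − 157 = 16.5.
So producers capture 16.5/39 = 11/26 of each unit of subsidy.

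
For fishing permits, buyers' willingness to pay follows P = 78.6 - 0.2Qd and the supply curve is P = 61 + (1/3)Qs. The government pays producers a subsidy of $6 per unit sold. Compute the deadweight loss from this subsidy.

Pre-subsidy: 78.6 - 0.2Q = 61 + (1/3)Q gives Q* = 33 and P* = 72.
With the subsidy, sellers receive Ps = Pb + 6 for each unit, where Pb is the price buyers pay.
On the curves, Pb = 78.6 - 0.2Q and Ps = 61 + (1/3)Q; the wedge Ps − Pb = 6 gives 61 + (1/3)Q − (78.6 - 0.2Q) = 6, so Q' = 44.25.
Then Pb = 78.6 − 0.2·44.25 = 69.75 and Ps = 61 + (1/3)·44.25 = 75.75.
The subsidy expands output by 44.25 − 33 = 11.25 past the efficient level; on those units the gap between marginal cost and willingness to pay runs from 0 up to 6.
DWL = ½ × 6 × 11.25 = 33.75.

Deadweight loss = $33.75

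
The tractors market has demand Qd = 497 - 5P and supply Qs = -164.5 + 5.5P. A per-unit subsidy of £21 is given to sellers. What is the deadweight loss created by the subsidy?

Deadweight loss = £577.5

Pre-subsidy: 497 - 5P = -164.5 + 5.5P gives P* = 63, Q* = 182.
With the subsidy, sellers receive Ps = Pb + 21 for each unit, where Pb is the price buyers pay.
Supply in terms of Pb becomes Qs = -164.5 + 5.5(Pb + 21) = -49 + 5.5Pb. Setting this equal to demand: 497 - 5Pb = -49 + 5.5Pb, so Pb = 52.
Sellers receive Ps = 52 + 21 = 73; Q' = 497 − 5·52 = 237.
The subsidy expands output by 237 − 182 = 55 past the efficient level; on those units the gap between marginal cost and willingness to pay runs from 0 up to 21.
DWL = ½ × 21 × 55 = 577.5.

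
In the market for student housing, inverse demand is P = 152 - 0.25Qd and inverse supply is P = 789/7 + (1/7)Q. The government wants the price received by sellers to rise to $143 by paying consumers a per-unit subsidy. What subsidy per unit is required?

Required subsidy s = $44 per unit

At a seller price of 143, quantity supplied is -789 + 7·143 = 212.
Buyers absorb 212 only when they pay Pb = 152 − 0.25·212 = 99.
s = Ps − Pb = 143 − 99 = 44.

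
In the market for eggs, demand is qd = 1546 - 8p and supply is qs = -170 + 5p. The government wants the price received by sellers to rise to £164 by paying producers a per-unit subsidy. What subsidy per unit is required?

Required subsidy s = £52 per unit

At a seller price of 164, quantity supplied is -170 + 5·164 = 650.
Buyers absorb 650 only when they pay pb with 1546 − 8·pb = 650, i.e. pb = 112.
s = ps − pb = 164 − 112 = 52.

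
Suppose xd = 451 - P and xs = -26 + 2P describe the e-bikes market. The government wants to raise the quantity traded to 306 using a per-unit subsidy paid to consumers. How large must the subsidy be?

At x = 306, invert demand for the buyer price: Pb = (451 − 306)/1 = 145; invert supply for the seller price: Ps = (306 − (-26))/2 = 166.
The subsidy must fill the gap: s = Ps − Pb = 166 − 145 = 21.

Required subsidy s = 21 per unit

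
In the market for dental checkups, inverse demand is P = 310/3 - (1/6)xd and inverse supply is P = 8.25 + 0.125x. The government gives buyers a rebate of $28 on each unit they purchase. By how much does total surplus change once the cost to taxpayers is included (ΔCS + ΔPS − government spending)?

Pre-subsidy: 310/3 - (1/6)x = 8.25 + 0.125x gives x* = 326 and P* = 49.
With the rebate, buyers effectively pay Pb = Ps − 28, where Ps is the price sellers receive.
On the curves, Pb = 310/3 - (1/6)x and Ps = 8.25 + 0.125x; the wedge Ps − Pb = 28 gives 8.25 + 0.125x − (310/3 - (1/6)x) = 28, so x' = 422.
Then Pb = 310/3 − (1/6)·422 = 33 and Ps = 8.25 + 0.125·422 = 61.
ΔCS = ½(326 + 422)(49 − 33) = 5984; ΔPS = ½(326 + 422)(61 − 49) = 4488.
Government spending = 28 × 422 = 11816.
Net change = 5984 + 4488 − 11816 = -1344. The loss equals the DWL triangle ½·28·96.

Net change in total surplus = -$1344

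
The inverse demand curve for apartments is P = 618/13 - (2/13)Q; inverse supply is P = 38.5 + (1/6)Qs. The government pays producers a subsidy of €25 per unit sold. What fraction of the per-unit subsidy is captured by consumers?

Pre-subsidy: 618/13 - (2/13)Q = 38.5 + (1/6)Q gives Q* = 28.2 and P* = 43.2.
With the subsidy, sellers receive Ps = Pb + 25 for each unit, where Pb is the price buyers pay.
On the curves, Pb = 618/13 - (2/13)Q and Ps = 38.5 + (1/6)Q; the wedge Ps − Pb = 25 gives 38.5 + (1/6)Q − (618/13 - (2/13)Q) = 25, so Q' = 106.2.
Then Pb = 618/13 − (2/13)·106.2 = 31.2 and Ps = 38.5 + (1/6)·106.2 = 56.2.
Buyers' price falls by P* − Pb = 43.2 − 31.2 = 12; sellers' price rises by Ps − P* = 56.2 − 43.2 = 13.
So consumers capture 12/25 = 0.48 of each unit of subsidy.

Consumer share = 0.48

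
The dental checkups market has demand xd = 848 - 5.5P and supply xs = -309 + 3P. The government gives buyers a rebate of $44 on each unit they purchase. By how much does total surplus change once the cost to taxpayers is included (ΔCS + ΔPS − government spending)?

Pre-subsidy: 848 - 5.5P = -309 + 3P gives P* = 2314/17, x* = 1689/17.
With the rebate, buyers effectively pay Pb = Ps − 44, where Ps is the price sellers receive.
Demand in terms of Ps becomes xd = 848 − 5.5(Ps − 44) = 1090 - 5.5Ps. Setting this equal to supply: 1090 - 5.5Ps = -309 + 3Ps, so Ps = 2798/17.
Buyers pay Pb = 2798/17 − 44 = 2050/17; x' = -309 + 3·(2798/17) = 3141/17.
ΔCS = ½(1689/17 + 3141/17)(2314/17 − 2050/17) = 637560/289; ΔPS = ½(1689/17 + 3141/17)(2798/17 − 2314/17) = 1168860/289.
Government spending = 44 × 3141/17 = 138204/17.
Net change = 637560/289 + 1168860/289 − 138204/17 = -31944/17. The loss equals the DWL triangle ½·44·1452/17.

Net change in total surplus = -31944/17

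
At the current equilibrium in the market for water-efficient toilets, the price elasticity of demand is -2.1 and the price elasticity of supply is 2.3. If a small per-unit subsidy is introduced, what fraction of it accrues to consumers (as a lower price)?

Consumer share = 23/44

For a small subsidy around the equilibrium, the benefit split depends on the relative slopes, which at a point are proportional to the elasticities.
Buyer share = εs/(εs + |εd|) = 2.3/(2.3 + 2.1) = 23/44; seller share = |εd|/(εs + |εd|) = 21/44.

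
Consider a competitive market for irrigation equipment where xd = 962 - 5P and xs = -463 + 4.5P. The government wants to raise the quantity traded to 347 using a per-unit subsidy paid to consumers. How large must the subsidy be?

Required subsidy s = 57 per unit

At x = 347, invert demand for the buyer price: Pb = (962 − 347)/5 = 123; invert supply for the seller price: Ps = (347 − (-463))/4.5 = 180.
The subsidy must fill the gap: s = Ps − Pb = 180 − 123 = 57.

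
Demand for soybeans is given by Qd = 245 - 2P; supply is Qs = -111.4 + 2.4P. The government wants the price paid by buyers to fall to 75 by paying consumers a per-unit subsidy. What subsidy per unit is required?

Required subsidy s = 11 per unit

At a buyer price of 75, quantity demanded is 245 − 2·75 = 95.
Sellers supply 95 only when they receive Ps with -111.4 + 2.4·Ps = 95, i.e. Ps = 86.
s = Ps − Pb = 86 − 75 = 11.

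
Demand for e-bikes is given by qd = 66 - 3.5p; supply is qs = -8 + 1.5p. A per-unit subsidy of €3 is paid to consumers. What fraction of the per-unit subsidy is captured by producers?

Pre-subsidy: 66 - 3.5p = -8 + 1.5p gives p* = 14.8, q* = 14.2.
With the rebate, buyers effectively pay pb = ps − 3, where ps is the price sellers receive.
Demand in terms of ps becomes qd = 66 − 3.5(ps − 3) = 76.5 - 3.5ps. Setting this equal to supply: 76.5 - 3.5ps = -8 + 1.5ps, so ps = 16.9.
Buyers pay pb = 16.9 − 3 = 13.9; q' = -8 + 1.5·16.9 = 17.35.
Buyers' price falls by p* − pb = 14.8 − 13.9 = 0.9; sellers' price rises by ps − p* = 16.9 − 14.8 = 2.1.
So producers capture 2.1/3 = 0.7 of each unit of subsidy.

Producer share = 0.7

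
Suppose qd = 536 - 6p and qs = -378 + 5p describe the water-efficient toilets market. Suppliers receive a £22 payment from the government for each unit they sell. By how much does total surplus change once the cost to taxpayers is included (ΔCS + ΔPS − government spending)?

Pre-subsidy: 536 - 6p = -378 + 5p gives p* = 914/11, q* = 412/11.
With the subsidy, sellers receive ps = pb + 22 for each unit, where pb is the price buyers pay.
Supply in terms of pb becomes qs = -378 + 5(pb + 22) = -268 + 5pb. Setting this equal to demand: 536 - 6pb = -268 + 5pb, so pb = 804/11.
Sellers receive ps = 804/11 + 22 = 1046/11; q' = 536 − 6·(804/11) = 1072/11.
ΔCS = ½(412/11 + 1072/11)(914/11 − 804/11) = 7420/11; ΔPS = ½(412/11 + 1072/11)(1046/11 − 914/11) = 8904/11.
Government spending = 22 × 1072/11 = 2144.
Net change = 7420/11 + 8904/11 − 2144 = -660. The loss equals the DWL triangle ½·22·60.

Net change in total surplus = -£660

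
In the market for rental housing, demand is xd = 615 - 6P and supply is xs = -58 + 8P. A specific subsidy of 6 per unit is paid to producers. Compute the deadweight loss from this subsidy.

Deadweight loss = 432/7

Pre-subsidy: 615 - 6P = -58 + 8P gives P* = 673/14, x* = 2286/7.
With the subsidy, sellers receive Ps = Pb + 6 for each unit, where Pb is the price buyers pay.
Supply in terms of Pb becomes xs = -58 + 8(Pb + 6) = -10 + 8Pb. Setting this equal to demand: 615 - 6Pb = -10 + 8Pb, so Pb = 625/14.
Sellers receive Ps = 625/14 + 6 = 709/14; x' = 615 − 6·(625/14) = 2430/7.
The subsidy expands output by 2430/7 − 2286/7 = 144/7 past the efficient level; on those units the gap between marginal cost and willingness to pay runs from 0 up to 6.
DWL = ½ × 6 × 144/7 = 432/7.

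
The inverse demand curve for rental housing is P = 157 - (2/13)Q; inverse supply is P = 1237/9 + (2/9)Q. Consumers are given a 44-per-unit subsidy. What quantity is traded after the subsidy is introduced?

Q' = 169

Pre-subsidy: 157 - (2/13)Q = 1237/9 + (2/9)Q gives Q* = 52 and P* = 149.
With the rebate, buyers effectively pay Pb = Ps − 44, where Ps is the price sellers receive.
On the curves, Pb = 157 - (2/13)Q and Ps = 1237/9 + (2/9)Q; the wedge Ps − Pb = 44 gives 1237/9 + (2/9)Q − (157 - (2/13)Q) = 44, so Q' = 169.
Then Pb = 157 − (2/13)·169 = 131 and Ps = 1237/9 + (2/9)·169 = 175.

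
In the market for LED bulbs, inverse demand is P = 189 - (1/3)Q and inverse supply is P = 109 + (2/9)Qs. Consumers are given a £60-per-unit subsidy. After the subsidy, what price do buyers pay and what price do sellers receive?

Pre-subsidy: 189 - (1/3)Q = 109 + (2/9)Q gives Q* = 144 and P* = 141.
With the rebate, buyers effectively pay Pb = Ps − 60, where Ps is the price sellers receive.
On the curves, Pb = 189 - (1/3)Q and Ps = 109 + (2/9)Q; the wedge Ps − Pb = 60 gives 109 + (2/9)Q − (189 - (1/3)Q) = 60, so Q' = 252.
Then Pb = 189 − (1/3)·252 = 105 and Ps = 109 + (2/9)·252 = 165.

Buyers pay £105; sellers receive £165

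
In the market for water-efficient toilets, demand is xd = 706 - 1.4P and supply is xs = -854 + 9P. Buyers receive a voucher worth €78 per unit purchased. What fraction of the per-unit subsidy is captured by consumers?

Consumer share = 45/52

Pre-subsidy: 706 - 1.4P = -854 + 9P gives P* = 150, x* = 496.
With the rebate, buyers effectively pay Pb = Ps − 78, where Ps is the price sellers receive.
Demand in terms of Ps becomes xd = 706 − 1.4(Ps − 78) = 815.2 - 1.4Ps. Setting this equal to supply: 815.2 - 1.4Ps = -854 + 9Ps, so Ps = 160.5.
Buyers pay Pb = 160.5 − 78 = 82.5; x' = -854 + 9·160.5 = 590.5.
Buyers' price falls by P* − Pb = 150 − 82.5 = 67.5; sellers' price rises by Ps − P* = 160.5 − 150 = 10.5.
So consumers capture 67.5/78 = 45/52 of each unit of subsidy.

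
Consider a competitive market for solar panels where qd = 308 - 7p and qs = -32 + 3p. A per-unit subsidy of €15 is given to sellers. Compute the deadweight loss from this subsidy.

Pre-subsidy: 308 - 7p = -32 + 3p gives p* = 34, q* = 70.
With the subsidy, sellers receive ps = pb + 15 for each unit, where pb is the price buyers pay.
Supply in terms of pb becomes qs = -32 + 3(pb + 15) = 13 + 3pb. Setting this equal to demand: 308 - 7pb = 13 + 3pb, so pb = 29.5.
Sellers receive ps = 29.5 + 15 = 44.5; q' = 308 − 7·29.5 = 101.5.
The subsidy expands output by 101.5 − 70 = 31.5 past the efficient level; on those units the gap between marginal cost and willingness to pay runs from 0 up to 15.
DWL = ½ × 15 × 31.5 = 236.25.

Deadweight loss = €236.25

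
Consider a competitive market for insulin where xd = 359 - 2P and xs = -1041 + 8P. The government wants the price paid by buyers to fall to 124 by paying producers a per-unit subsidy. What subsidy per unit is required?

At a buyer price of 124, quantity demanded is 359 − 2·124 = 111.
Sellers supply 111 only when they receive Ps with -1041 + 8·Ps = 111, i.e. Ps = 144.
s = Ps − Pb = 144 − 124 = 20.

Required subsidy s = 20 per unit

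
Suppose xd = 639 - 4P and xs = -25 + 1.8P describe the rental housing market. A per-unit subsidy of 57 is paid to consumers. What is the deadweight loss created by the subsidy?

Deadweight loss = 58482/29

Pre-subsidy: 639 - 4P = -25 + 1.8P gives P* = 3320/29, x* = 5251/29.
With the rebate, buyers effectively pay Pb = Ps − 57, where Ps is the price sellers receive.
Demand in terms of Ps becomes xd = 639 − 4(Ps − 57) = 867 - 4Ps. Setting this equal to supply: 867 - 4Ps = -25 + 1.8Ps, so Ps = 4460/29.
Buyers pay Pb = 4460/29 − 57 = 2807/29; x' = -25 + 1.8·(4460/29) = 7303/29.
The subsidy expands output by 7303/29 − 5251/29 = 2052/29 past the efficient level; on those units the gap between marginal cost and willingness to pay runs from 0 up to 57.
DWL = ½ × 57 × 2052/29 = 58482/29.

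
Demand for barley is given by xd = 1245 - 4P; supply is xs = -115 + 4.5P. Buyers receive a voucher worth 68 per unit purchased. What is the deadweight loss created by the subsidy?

Pre-subsidy: 1245 - 4P = -115 + 4.5P gives P* = 160, x* = 605.
With the rebate, buyers effectively pay Pb = Ps − 68, where Ps is the price sellers receive.
Demand in terms of Ps becomes xd = 1245 − 4(Ps − 68) = 1517 - 4Ps. Setting this equal to supply: 1517 - 4Ps = -115 + 4.5Ps, so Ps = 192.
Buyers pay Pb = 192 − 68 = 124; x' = -115 + 4.5·192 = 749.
The subsidy expands output by 749 − 605 = 144 past the efficient level; on those units the gap between marginal cost and willingness to pay runs from 0 up to 68.
DWL = ½ × 68 × 144 = 4896.

Deadweight loss = 4896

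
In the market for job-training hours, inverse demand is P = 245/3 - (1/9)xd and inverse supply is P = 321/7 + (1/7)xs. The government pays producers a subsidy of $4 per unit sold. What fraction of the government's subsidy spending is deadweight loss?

DWL / government spending = 21/418

Pre-subsidy: 245/3 - (1/9)x = 321/7 + (1/7)x gives x* = 141 and P* = 66.
With the subsidy, sellers receive Ps = Pb + 4 for each unit, where Pb is the price buyers pay.
On the curves, Pb = 245/3 - (1/9)x and Ps = 321/7 + (1/7)x; the wedge Ps − Pb = 4 gives 321/7 + (1/7)x − (245/3 - (1/9)x) = 4, so x' = 156.75.
Then Pb = 245/3 − (1/9)·156.75 = 64.25 and Ps = 321/7 + (1/7)·156.75 = 68.25.
ΔCS = ½(141 + 156.75)(66 − 64.25) = 260.53125; ΔPS = ½(141 + 156.75)(68.25 − 66) = 334.96875.
Government spending = 4 × 156.75 = 627.
DWL = ½ × 4 × (156.75 − 141) = 31.5; fraction = 31.5 / 627 = 21/418.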